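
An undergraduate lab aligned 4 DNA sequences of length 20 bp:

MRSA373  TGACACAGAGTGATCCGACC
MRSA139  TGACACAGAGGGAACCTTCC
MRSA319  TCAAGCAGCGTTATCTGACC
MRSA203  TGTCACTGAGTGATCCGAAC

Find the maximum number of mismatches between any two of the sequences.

Pairwise Hamming distances:
  MRSA373 vs MRSA139: 4
  MRSA373 vs MRSA319: 6
  MRSA373 vs MRSA203: 3
  MRSA139 vs MRSA319: 10
  MRSA139 vs MRSA203: 7
  MRSA319 vs MRSA203: 9
The largest is 10, between MRSA139 and MRSA319.

10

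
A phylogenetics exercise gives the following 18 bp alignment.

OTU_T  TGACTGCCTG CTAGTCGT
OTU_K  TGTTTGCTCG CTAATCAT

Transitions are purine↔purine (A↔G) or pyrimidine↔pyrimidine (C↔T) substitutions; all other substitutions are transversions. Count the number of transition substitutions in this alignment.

Differing sites — 3:A/T (Tv); 4:C/T (Ti); 8:C/T (Ti); 9:T/C (Ti); 14:G/A (Ti); 17:G/A (Ti).
Of the 6 differences, 5 transitions and 1 transversion, so the answer is 5.

5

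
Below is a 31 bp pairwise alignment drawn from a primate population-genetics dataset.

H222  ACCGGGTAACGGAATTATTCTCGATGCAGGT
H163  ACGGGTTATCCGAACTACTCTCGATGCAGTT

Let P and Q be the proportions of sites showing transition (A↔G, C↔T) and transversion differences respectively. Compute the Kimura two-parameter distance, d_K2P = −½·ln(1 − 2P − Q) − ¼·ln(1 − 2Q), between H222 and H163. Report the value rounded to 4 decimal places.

0.2688

Differing sites — 3:C/G (Tv); 6:G/T (Tv); 9:A/T (Tv); 11:G/C (Tv); 15:T/C (Ti); 18:T/C (Ti); 30:G/T (Tv).
Of the 7 differences, 2 transitions and 5 transversions over 31 sites: P = 2/31 = 0.064516, Q = 5/31 = 0.161290.
d = −0.5·ln(0.709678) − 0.25·ln(0.677420) = −0.5·(-0.342944) − 0.25·(-0.389464) = 0.2688.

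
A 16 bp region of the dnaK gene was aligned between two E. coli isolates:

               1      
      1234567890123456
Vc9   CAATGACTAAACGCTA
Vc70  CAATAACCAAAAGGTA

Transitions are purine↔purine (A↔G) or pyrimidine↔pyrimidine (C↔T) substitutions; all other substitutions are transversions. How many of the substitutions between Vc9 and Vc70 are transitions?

The sequences differ at positions 5 (G/A, transition), 8 (T/C, transition), 12 (C/A, transversion), 14 (C/G, transversion).
Of the 4 differences, 2 transitions and 2 transversions, so the answer is 2.

2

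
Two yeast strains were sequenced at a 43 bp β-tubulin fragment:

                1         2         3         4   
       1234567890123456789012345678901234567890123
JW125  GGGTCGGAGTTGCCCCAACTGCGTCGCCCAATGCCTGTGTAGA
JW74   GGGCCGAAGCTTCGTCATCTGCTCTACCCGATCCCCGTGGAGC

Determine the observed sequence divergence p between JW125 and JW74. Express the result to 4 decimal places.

0.3721

The sequences differ at positions 4 (T/C), 7 (G/A), 10 (T/C), 12 (G/T), 14 (C/G), 15 (C/T), 18 (A/T), 23 (G/T), 24 (T/C), 25 (C/T), 26 (G/A), 30 (A/G), 33 (G/C), 36 (T/C), 40 (T/G), 43 (A/C).
There are 16 differences over 43 sites, so p = 16/43 = 0.3721.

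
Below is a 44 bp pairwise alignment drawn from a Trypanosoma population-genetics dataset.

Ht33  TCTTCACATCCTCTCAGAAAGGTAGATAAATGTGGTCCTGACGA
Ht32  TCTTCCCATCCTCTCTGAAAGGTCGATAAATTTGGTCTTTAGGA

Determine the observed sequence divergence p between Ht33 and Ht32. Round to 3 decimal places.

0.159

The sequences differ at positions 6 (A/C), 16 (A/T), 24 (A/C), 32 (G/T), 38 (C/T), 40 (G/T), 42 (C/G).
There are 7 differences over 44 sites, so p = 7/44 = 0.159.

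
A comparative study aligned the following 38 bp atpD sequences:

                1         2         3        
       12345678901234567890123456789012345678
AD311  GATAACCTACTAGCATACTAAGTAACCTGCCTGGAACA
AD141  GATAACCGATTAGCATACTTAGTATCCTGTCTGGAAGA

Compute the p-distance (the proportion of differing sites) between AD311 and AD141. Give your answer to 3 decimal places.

0.158

Mismatches occur at site 8 (T↔G), site 10 (C↔T), site 20 (A↔T), site 25 (A↔T), site 30 (C↔T), site 37 (C↔G).
There are 6 differences over 38 sites, so p = 6/38 = 0.158.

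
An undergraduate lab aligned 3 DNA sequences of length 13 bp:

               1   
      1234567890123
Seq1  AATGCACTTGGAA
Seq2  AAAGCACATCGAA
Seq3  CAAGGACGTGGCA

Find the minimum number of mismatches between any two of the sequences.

Pairwise Hamming distances:
  Seq1 vs Seq2: 3
  Seq1 vs Seq3: 5
  Seq2 vs Seq3: 5
The smallest is 3, between Seq1 and Seq2.

3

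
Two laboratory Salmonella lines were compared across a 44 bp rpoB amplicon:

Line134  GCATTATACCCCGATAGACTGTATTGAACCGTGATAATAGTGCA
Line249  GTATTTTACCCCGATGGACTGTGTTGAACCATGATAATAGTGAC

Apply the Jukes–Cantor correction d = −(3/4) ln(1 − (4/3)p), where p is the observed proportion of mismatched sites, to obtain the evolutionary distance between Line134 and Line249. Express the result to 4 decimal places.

Differing sites — 2:C/T; 6:A/T; 16:A/G; 23:A/G; 31:G/A; 43:C/A; 44:A/C.
p = 7/44 = 0.159091.
d = −0.75 · ln(1 − (4/3)·0.159091) = −0.75 · ln(0.787879) = −0.75 · (-0.238411) = 0.1788.

0.1788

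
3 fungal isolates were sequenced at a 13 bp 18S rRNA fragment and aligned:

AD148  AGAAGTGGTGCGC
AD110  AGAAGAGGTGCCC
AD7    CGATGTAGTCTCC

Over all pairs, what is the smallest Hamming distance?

2

Pairwise Hamming distances:
  AD148 vs AD110: 2
  AD148 vs AD7: 6
  AD110 vs AD7: 6
The smallest is 2, between AD148 and AD110.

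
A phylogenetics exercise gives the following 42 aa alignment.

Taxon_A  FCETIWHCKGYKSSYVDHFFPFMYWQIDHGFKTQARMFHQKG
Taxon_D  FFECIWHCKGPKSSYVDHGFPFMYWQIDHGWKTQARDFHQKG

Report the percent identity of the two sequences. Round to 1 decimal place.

85.7%

Differing sites — 2:C/F; 4:T/C; 11:Y/P; 19:F/G; 31:F/W; 37:M/D.
36 of the 42 sites match, so the percent identity is 36/42 × 100 = 85.7%.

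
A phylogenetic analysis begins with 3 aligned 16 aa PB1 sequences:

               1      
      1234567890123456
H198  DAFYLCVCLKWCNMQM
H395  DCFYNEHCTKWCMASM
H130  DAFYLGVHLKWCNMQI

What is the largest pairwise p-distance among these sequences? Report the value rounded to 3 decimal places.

Pairwise Hamming distances:
  H198 vs H395: 8
  H198 vs H130: 3
  H395 vs H130: 10
The largest is 10 mismatches, between H395 and H130; p = 10/16 = 0.625.

0.625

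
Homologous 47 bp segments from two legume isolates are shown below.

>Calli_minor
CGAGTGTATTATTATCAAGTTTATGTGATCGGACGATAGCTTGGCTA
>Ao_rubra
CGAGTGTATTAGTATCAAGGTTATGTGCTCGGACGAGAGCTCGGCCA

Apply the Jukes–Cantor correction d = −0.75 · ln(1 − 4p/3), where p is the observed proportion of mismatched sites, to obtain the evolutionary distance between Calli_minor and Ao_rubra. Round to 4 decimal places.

Differing sites — 12:T/G; 20:T/G; 28:A/C; 37:T/G; 42:T/C; 46:T/C.
p = 6/47 = 0.127660.
d = −0.75 · ln(1 − (4/3)·0.127660) = −0.75 · ln(0.829787) = −0.75 · (-0.186586) = 0.1399.

0.1399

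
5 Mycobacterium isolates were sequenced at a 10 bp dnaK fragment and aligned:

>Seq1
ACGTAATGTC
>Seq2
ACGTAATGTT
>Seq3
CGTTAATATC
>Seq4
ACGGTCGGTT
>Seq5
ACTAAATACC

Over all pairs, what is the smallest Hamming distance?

1

Pairwise Hamming distances:
  Seq1 vs Seq2: 1
  Seq1 vs Seq3: 4
  Seq1 vs Seq4: 5
  Seq1 vs Seq5: 4
  Seq2 vs Seq3: 5
  Seq2 vs Seq4: 4
  Seq2 vs Seq5: 5
  Seq3 vs Seq4: 9
  Seq3 vs Seq5: 4
  Seq4 vs Seq5: 8
The smallest is 1, between Seq1 and Seq2.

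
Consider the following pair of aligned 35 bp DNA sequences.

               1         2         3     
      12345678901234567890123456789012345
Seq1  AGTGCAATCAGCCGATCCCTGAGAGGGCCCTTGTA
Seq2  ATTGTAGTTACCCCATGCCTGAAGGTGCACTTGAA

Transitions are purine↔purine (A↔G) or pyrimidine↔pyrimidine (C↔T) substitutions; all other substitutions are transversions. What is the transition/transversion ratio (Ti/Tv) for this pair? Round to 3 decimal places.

Mismatches occur at site 2 (G↔T, transversion), site 5 (C↔T, transition), site 7 (A↔G, transition), site 9 (C↔T, transition), site 11 (G↔C, transversion), site 14 (G↔C, transversion), site 17 (C↔G, transversion), site 23 (G↔A, transition), site 24 (A↔G, transition), site 26 (G↔T, transversion), site 29 (C↔A, transversion), site 34 (T↔A, transversion).
Of the 12 differences, 5 transitions and 7 transversions, so Ti/Tv = 5/7 = 0.714.

0.714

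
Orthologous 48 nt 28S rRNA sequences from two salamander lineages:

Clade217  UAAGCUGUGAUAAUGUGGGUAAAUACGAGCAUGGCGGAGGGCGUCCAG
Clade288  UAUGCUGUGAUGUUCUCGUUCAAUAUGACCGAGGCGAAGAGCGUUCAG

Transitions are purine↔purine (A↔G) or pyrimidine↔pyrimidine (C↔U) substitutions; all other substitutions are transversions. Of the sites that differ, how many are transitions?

Differing sites — 3:A/U (Tv); 12:A/G (Ti); 13:A/U (Tv); 15:G/C (Tv); 17:G/C (Tv); 19:G/U (Tv); 21:A/C (Tv); 26:C/U (Ti); 29:G/C (Tv); 31:A/G (Ti); 32:U/A (Tv); 37:G/A (Ti); 40:G/A (Ti); 45:C/U (Ti).
Of the 14 differences, 6 transitions and 8 transversions, so the answer is 6.

6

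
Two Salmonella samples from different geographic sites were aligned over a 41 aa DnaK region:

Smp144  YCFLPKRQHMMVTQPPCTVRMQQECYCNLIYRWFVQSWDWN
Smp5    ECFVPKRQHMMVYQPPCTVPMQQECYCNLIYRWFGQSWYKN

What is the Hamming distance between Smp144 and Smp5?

7

Differing sites — 1:Y/E; 4:L/V; 13:T/Y; 20:R/P; 35:V/G; 39:D/Y; 40:W/K.
That gives 7 mismatches out of 41 aligned sites, so the Hamming distance is 7.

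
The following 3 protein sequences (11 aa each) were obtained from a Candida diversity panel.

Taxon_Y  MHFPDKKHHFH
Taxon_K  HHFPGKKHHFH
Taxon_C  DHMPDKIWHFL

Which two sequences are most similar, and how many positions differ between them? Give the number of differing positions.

Pairwise Hamming distances:
  Taxon_Y vs Taxon_K: 2
  Taxon_Y vs Taxon_C: 5
  Taxon_K vs Taxon_C: 6
The smallest is 2, between Taxon_Y and Taxon_K.

2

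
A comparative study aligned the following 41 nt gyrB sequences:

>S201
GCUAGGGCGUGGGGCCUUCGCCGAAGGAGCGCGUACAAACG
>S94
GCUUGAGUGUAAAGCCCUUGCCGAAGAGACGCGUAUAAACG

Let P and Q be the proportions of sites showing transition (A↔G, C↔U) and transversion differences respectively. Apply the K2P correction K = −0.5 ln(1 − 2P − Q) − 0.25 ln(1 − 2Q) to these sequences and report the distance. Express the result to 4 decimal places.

The sequences differ at positions 4 (A/U, transversion), 6 (G/A, transition), 8 (C/U, transition), 11 (G/A, transition), 12 (G/A, transition), 13 (G/A, transition), 17 (U/C, transition), 19 (C/U, transition), 27 (G/A, transition), 28 (A/G, transition), 29 (G/A, transition), 36 (C/U, transition).
Of the 12 differences, 11 transitions and 1 transversion over 41 sites: P = 11/41 = 0.268293, Q = 1/41 = 0.024390.
d = −0.5·ln(0.439024) − 0.25·ln(0.951220) = −0.5·(-0.823201) − 0.25·(-0.050010) = 0.4241.

0.4241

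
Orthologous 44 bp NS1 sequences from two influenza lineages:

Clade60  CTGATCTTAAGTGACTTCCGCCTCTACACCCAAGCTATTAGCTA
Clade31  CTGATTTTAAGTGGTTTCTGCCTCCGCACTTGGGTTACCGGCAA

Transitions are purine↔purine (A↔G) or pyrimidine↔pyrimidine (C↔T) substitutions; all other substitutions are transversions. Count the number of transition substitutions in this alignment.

The sequences differ at positions 6 (C/T, transition), 14 (A/G, transition), 15 (C/T, transition), 19 (C/T, transition), 25 (T/C, transition), 26 (A/G, transition), 30 (C/T, transition), 31 (C/T, transition), 32 (A/G, transition), 33 (A/G, transition), 35 (C/T, transition), 38 (T/C, transition), 39 (T/C, transition), 40 (A/G, transition), 43 (T/A, transversion).
Of the 15 differences, 14 transitions and 1 transversion, so the answer is 14.

14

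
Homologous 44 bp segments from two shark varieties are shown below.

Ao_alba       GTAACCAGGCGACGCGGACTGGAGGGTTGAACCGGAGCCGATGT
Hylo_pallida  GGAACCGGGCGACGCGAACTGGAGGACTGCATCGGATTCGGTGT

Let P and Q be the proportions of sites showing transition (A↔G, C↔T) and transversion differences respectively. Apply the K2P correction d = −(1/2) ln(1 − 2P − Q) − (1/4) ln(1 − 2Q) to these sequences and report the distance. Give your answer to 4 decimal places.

Mismatches occur at site 2 (T/G, transversion), site 7 (A/G, transition), site 17 (G/A, transition), site 26 (G/A, transition), site 27 (T/C, transition), site 30 (A/C, transversion), site 32 (C/T, transition), site 37 (G/T, transversion), site 38 (C/T, transition), site 41 (A/G, transition).
Of the 10 differences, 7 transitions and 3 transversions over 44 sites: P = 7/44 = 0.159091, Q = 3/44 = 0.068182.
d = −0.5·ln(0.613636) − 0.25·ln(0.863636) = −0.5·(-0.488353) − 0.25·(-0.146604) = 0.2808.

0.2808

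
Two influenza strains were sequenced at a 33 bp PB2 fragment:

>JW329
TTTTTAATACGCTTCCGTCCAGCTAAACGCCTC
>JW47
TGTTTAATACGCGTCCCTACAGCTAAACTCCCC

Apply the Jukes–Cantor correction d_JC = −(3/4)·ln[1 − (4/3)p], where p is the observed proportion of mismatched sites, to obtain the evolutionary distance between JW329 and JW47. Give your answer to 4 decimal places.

0.2082

The sequences differ at positions 2 (T/G), 13 (T/G), 17 (G/C), 19 (C/A), 29 (G/T), 32 (T/C).
p = 6/33 = 0.181818.
d = −0.75 · ln(1 − (4/3)·0.181818) = −0.75 · ln(0.757576) = −0.75 · (-0.277631) = 0.2082.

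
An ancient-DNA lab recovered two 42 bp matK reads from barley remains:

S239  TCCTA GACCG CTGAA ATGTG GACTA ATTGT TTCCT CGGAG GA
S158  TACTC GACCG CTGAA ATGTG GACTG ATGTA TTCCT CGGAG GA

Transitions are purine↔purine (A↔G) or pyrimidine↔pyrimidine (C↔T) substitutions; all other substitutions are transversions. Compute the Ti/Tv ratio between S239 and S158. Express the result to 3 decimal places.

Differing sites — 2:C/A (Tv); 5:A/C (Tv); 25:A/G (Ti); 28:T/G (Tv); 29:G/T (Tv); 30:T/A (Tv).
Of the 6 differences, 1 transition and 5 transversions, so Ti/Tv = 1/5 = 0.200.

0.200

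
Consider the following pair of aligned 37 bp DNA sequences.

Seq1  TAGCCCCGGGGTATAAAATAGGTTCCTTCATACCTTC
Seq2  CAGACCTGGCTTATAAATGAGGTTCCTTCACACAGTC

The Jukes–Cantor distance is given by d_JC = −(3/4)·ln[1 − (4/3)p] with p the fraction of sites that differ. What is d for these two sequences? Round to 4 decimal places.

0.3351

Mismatches occur at site 1 (T/C), site 4 (C/A), site 7 (C/T), site 10 (G/C), site 11 (G/T), site 18 (A/T), site 19 (T/G), site 31 (T/C), site 34 (C/A), site 35 (T/G).
p = 10/37 = 0.270270.
d = −0.75 · ln(1 − (4/3)·0.270270) = −0.75 · ln(0.639640) = −0.75 · (-0.446850) = 0.3351.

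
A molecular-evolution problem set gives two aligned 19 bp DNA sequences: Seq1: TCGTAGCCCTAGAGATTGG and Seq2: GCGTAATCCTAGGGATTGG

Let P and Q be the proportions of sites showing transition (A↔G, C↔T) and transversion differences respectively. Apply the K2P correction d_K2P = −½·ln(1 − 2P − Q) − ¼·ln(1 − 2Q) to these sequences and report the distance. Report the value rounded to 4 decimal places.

0.2576

Differing sites — 1:T/G (Tv); 6:G/A (Ti); 7:C/T (Ti); 13:A/G (Ti).
Of the 4 differences, 3 transitions and 1 transversion over 19 sites: P = 3/19 = 0.157895, Q = 1/19 = 0.052632.
d = −0.5·ln(0.631578) − 0.25·ln(0.894736) = −0.5·(-0.459534) − 0.25·(-0.111227) = 0.2576.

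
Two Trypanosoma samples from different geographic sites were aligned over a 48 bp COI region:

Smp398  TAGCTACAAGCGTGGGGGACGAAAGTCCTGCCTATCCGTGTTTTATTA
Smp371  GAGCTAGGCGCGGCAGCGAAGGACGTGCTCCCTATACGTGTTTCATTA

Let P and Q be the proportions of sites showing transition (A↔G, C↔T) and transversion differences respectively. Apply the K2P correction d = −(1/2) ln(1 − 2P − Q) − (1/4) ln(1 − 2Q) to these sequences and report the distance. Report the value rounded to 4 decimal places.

Differing sites — 1:T/G (Tv); 7:C/G (Tv); 8:A/G (Ti); 9:A/C (Tv); 13:T/G (Tv); 14:G/C (Tv); 15:G/A (Ti); 17:G/C (Tv); 20:C/A (Tv); 22:A/G (Ti); 24:A/C (Tv); 27:C/G (Tv); 30:G/C (Tv); 36:C/A (Tv); 44:T/C (Ti).
Of the 15 differences, 4 transitions and 11 transversions over 48 sites: P = 4/48 = 0.083333, Q = 11/48 = 0.229167.
d = −0.5·ln(0.604167) − 0.25·ln(0.541666) = −0.5·(-0.503905) − 0.25·(-0.613106) = 0.4052.

0.4052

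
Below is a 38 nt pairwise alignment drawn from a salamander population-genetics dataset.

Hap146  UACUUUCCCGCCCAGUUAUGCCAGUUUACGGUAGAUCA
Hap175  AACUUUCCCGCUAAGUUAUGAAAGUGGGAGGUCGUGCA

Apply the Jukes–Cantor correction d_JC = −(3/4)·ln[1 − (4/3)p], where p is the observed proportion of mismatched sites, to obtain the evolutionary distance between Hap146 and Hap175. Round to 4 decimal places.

The sequences differ at positions 1 (U/A), 12 (C/U), 13 (C/A), 21 (C/A), 22 (C/A), 26 (U/G), 27 (U/G), 28 (A/G), 29 (C/A), 33 (A/C), 35 (A/U), 36 (U/G).
p = 12/38 = 0.315789.
d = −0.75 · ln(1 − (4/3)·0.315789) = −0.75 · ln(0.578948) = −0.75 · (-0.546543) = 0.4099.

0.4099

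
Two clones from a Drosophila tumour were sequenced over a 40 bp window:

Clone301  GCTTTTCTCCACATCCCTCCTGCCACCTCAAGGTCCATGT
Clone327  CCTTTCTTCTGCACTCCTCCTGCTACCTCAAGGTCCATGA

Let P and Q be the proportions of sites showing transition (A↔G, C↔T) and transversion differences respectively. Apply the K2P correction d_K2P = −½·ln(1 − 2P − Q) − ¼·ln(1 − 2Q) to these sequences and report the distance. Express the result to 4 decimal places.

0.2818

Differing sites — 1:G/C (Tv); 6:T/C (Ti); 7:C/T (Ti); 10:C/T (Ti); 11:A/G (Ti); 14:T/C (Ti); 15:C/T (Ti); 24:C/T (Ti); 40:T/A (Tv).
Of the 9 differences, 7 transitions and 2 transversions over 40 sites: P = 7/40 = 0.175000, Q = 2/40 = 0.050000.
d = −0.5·ln(0.600000) − 0.25·ln(0.900000) = −0.5·(-0.510826) − 0.25·(-0.105361) = 0.2818.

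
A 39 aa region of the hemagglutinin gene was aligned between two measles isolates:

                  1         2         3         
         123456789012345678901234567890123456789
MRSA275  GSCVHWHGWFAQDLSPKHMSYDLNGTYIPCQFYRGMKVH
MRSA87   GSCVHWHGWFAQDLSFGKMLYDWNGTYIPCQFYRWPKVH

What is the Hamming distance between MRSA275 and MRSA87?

Mismatches occur at site 16 (P/F), site 17 (K/G), site 18 (H/K), site 20 (S/L), site 23 (L/W), site 35 (G/W), site 36 (M/P).
That gives 7 mismatches out of 39 aligned sites, so the Hamming distance is 7.

7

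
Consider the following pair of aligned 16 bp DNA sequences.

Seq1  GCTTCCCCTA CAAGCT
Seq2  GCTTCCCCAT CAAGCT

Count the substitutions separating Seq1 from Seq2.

The sequences differ at positions 9 (T/A), 10 (A/T).
That gives 2 mismatches out of 16 aligned sites, so the Hamming distance is 2.

2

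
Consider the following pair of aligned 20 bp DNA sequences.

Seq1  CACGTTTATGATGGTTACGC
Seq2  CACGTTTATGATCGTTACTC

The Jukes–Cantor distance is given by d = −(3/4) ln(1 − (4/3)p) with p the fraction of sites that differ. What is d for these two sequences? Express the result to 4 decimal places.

0.1073

Differing sites — 13:G/C; 19:G/T.
p = 2/20 = 0.100000.
d = −0.75 · ln(1 − (4/3)·0.100000) = −0.75 · ln(0.866667) = −0.75 · (-0.143100) = 0.1073.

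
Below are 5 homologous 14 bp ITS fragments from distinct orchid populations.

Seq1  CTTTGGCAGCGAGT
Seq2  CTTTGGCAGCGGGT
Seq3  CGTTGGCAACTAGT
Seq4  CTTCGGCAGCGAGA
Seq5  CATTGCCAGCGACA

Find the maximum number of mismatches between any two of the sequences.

Pairwise Hamming distances:
  Seq1 vs Seq2: 1
  Seq1 vs Seq3: 3
  Seq1 vs Seq4: 2
  Seq1 vs Seq5: 4
  Seq2 vs Seq3: 4
  Seq2 vs Seq4: 3
  Seq2 vs Seq5: 5
  Seq3 vs Seq4: 5
  Seq3 vs Seq5: 6
  Seq4 vs Seq5: 4
The largest is 6, between Seq3 and Seq5.

6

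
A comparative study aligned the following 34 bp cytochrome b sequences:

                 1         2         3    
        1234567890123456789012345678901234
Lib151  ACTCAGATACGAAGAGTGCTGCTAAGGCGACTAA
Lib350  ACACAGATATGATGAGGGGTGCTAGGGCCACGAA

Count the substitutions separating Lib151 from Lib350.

8

Differing sites — 3:T/A; 10:C/T; 13:A/T; 17:T/G; 19:C/G; 25:A/G; 29:G/C; 32:T/G.
That gives 8 mismatches out of 34 aligned sites, so the Hamming distance is 8.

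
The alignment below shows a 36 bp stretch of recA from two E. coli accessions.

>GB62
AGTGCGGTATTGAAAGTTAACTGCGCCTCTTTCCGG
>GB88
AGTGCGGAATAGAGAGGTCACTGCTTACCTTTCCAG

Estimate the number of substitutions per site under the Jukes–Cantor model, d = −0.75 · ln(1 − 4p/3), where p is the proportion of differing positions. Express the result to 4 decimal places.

The sequences differ at positions 8 (T/A), 11 (T/A), 14 (A/G), 17 (T/G), 19 (A/C), 25 (G/T), 26 (C/T), 27 (C/A), 28 (T/C), 35 (G/A).
p = 10/36 = 0.277778.
d = −0.75 · ln(1 − (4/3)·0.277778) = −0.75 · ln(0.629629) = −0.75 · (-0.462625) = 0.3470.

0.3470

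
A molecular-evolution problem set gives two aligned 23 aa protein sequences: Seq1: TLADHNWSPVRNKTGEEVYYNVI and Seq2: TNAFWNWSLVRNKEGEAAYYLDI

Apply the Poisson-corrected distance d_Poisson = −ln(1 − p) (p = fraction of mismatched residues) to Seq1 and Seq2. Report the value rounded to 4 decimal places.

0.4964

The sequences differ at positions 2 (L/N), 4 (D/F), 5 (H/W), 9 (P/L), 14 (T/E), 17 (E/A), 18 (V/A), 21 (N/L), 22 (V/D).
p = 9/23 = 0.391304.
d = −ln(1 − 0.391304) = −ln(0.608696) = 0.4964.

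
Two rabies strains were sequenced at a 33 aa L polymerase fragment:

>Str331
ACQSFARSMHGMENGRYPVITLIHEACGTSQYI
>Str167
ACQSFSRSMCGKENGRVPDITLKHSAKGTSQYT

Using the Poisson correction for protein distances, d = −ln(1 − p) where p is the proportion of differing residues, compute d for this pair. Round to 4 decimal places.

0.3185

Differing sites — 6:A/S; 10:H/C; 12:M/K; 17:Y/V; 19:V/D; 23:I/K; 25:E/S; 27:C/K; 33:I/T.
p = 9/33 = 0.272727.
d = −ln(1 − 0.272727) = −ln(0.727273) = 0.3185.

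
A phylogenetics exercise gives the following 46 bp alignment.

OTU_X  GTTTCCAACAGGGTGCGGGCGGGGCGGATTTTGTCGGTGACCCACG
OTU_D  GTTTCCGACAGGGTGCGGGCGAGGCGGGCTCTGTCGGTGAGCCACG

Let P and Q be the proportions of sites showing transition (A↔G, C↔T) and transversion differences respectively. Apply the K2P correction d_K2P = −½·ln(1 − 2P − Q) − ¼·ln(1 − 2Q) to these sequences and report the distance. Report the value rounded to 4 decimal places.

0.1478

The sequences differ at positions 7 (A/G, transition), 22 (G/A, transition), 28 (A/G, transition), 29 (T/C, transition), 31 (T/C, transition), 41 (C/G, transversion).
Of the 6 differences, 5 transitions and 1 transversion over 46 sites: P = 5/46 = 0.108696, Q = 1/46 = 0.021739.
d = −0.5·ln(0.760869) − 0.25·ln(0.956522) = −0.5·(-0.273294) − 0.25·(-0.044451) = 0.1478.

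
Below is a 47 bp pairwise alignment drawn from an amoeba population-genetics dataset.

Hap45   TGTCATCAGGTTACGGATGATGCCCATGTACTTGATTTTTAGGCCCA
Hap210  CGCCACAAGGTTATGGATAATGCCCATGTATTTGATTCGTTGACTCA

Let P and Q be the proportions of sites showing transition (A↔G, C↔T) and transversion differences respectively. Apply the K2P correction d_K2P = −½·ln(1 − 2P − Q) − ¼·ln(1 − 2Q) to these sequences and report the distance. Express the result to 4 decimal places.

Mismatches occur at site 1 (T↔C, transition), site 3 (T↔C, transition), site 6 (T↔C, transition), site 7 (C↔A, transversion), site 14 (C↔T, transition), site 19 (G↔A, transition), site 31 (C↔T, transition), site 38 (T↔C, transition), site 39 (T↔G, transversion), site 41 (A↔T, transversion), site 43 (G↔A, transition), site 45 (C↔T, transition).
Of the 12 differences, 9 transitions and 3 transversions over 47 sites: P = 9/47 = 0.191489, Q = 3/47 = 0.063830.
d = −0.5·ln(0.553192) − 0.25·ln(0.872340) = −0.5·(-0.592050) − 0.25·(-0.136576) = 0.3302.

0.3302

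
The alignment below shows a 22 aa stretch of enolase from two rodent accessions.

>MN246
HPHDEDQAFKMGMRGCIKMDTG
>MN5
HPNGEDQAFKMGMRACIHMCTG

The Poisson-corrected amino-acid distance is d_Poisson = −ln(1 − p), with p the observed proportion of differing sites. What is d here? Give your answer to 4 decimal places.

Differing sites — 3:H/N; 4:D/G; 15:G/A; 18:K/H; 20:D/C.
p = 5/22 = 0.227273.
d = −ln(1 − 0.227273) = −ln(0.772727) = 0.2578.

0.2578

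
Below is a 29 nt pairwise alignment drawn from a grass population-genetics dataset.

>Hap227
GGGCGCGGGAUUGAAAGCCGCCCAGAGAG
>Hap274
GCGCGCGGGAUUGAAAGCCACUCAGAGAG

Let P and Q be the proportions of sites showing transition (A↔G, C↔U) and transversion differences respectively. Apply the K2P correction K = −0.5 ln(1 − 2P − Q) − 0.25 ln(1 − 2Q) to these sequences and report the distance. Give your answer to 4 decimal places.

0.1125

The sequences differ at positions 2 (G/C, transversion), 20 (G/A, transition), 22 (C/U, transition).
Of the 3 differences, 2 transitions and 1 transversion over 29 sites: P = 2/29 = 0.068966, Q = 1/29 = 0.034483.
d = −0.5·ln(0.827585) − 0.25·ln(0.931034) = −0.5·(-0.189243) − 0.25·(-0.071459) = 0.1125.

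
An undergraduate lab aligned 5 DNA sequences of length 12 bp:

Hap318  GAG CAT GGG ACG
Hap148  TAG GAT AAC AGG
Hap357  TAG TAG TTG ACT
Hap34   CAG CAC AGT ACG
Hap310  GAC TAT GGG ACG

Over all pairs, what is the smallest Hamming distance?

Pairwise Hamming distances:
  Hap318 vs Hap148: 6
  Hap318 vs Hap357: 6
  Hap318 vs Hap34: 4
  Hap318 vs Hap310: 2
  Hap148 vs Hap357: 7
  Hap148 vs Hap34: 6
  Hap148 vs Hap310: 7
  Hap357 vs Hap34: 7
  Hap357 vs Hap310: 6
  Hap34 vs Hap310: 6
The smallest is 2, between Hap318 and Hap310.

2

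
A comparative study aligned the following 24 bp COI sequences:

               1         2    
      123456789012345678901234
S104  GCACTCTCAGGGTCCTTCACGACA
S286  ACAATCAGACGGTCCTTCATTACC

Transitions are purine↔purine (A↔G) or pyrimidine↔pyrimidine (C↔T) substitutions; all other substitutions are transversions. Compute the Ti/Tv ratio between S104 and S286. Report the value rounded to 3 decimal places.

0.333

Differing sites — 1:G/A (Ti); 4:C/A (Tv); 7:T/A (Tv); 8:C/G (Tv); 10:G/C (Tv); 20:C/T (Ti); 21:G/T (Tv); 24:A/C (Tv).
Of the 8 differences, 2 transitions and 6 transversions, so Ti/Tv = 2/6 = 0.333.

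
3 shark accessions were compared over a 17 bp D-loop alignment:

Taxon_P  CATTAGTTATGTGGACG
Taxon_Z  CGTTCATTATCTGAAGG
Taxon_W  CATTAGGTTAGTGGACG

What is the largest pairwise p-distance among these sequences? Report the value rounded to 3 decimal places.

0.529

Pairwise Hamming distances:
  Taxon_P vs Taxon_Z: 6
  Taxon_P vs Taxon_W: 3
  Taxon_Z vs Taxon_W: 9
The largest is 9 mismatches, between Taxon_Z and Taxon_W; p = 9/17 = 0.529.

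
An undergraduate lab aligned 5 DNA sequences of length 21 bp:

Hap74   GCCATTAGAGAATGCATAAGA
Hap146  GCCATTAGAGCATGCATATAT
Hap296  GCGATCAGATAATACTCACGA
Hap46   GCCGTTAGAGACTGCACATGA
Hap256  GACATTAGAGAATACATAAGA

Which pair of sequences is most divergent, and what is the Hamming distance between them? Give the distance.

10

Pairwise Hamming distances:
  Hap74 vs Hap146: 4
  Hap74 vs Hap296: 7
  Hap74 vs Hap46: 4
  Hap74 vs Hap256: 2
  Hap146 vs Hap296: 10
  Hap146 vs Hap46: 6
  Hap146 vs Hap256: 6
  Hap296 vs Hap46: 8
  Hap296 vs Hap256: 7
  Hap46 vs Hap256: 6
The largest is 10, between Hap146 and Hap296.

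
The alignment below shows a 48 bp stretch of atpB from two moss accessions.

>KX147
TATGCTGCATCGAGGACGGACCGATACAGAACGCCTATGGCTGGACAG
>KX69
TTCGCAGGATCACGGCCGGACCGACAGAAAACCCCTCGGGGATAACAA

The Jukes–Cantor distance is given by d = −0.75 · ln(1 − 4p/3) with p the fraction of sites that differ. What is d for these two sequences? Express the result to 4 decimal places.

The sequences differ at positions 2 (A/T), 3 (T/C), 6 (T/A), 8 (C/G), 12 (G/A), 13 (A/C), 16 (A/C), 25 (T/C), 27 (C/G), 29 (G/A), 33 (G/C), 37 (A/C), 38 (T/G), 41 (C/G), 42 (T/A), 43 (G/T), 44 (G/A), 48 (G/A).
p = 18/48 = 0.375000.
d = −0.75 · ln(1 − (4/3)·0.375000) = −0.75 · ln(0.500000) = −0.75 · (-0.693147) = 0.5199.

0.5199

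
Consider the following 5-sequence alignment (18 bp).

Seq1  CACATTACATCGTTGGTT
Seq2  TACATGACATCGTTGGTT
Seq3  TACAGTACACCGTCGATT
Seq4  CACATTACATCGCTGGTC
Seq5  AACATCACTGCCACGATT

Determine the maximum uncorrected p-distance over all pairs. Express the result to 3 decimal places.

Pairwise Hamming distances:
  Seq1 vs Seq2: 2
  Seq1 vs Seq3: 5
  Seq1 vs Seq4: 2
  Seq1 vs Seq5: 8
  Seq2 vs Seq3: 5
  Seq2 vs Seq4: 4
  Seq2 vs Seq5: 8
  Seq3 vs Seq4: 7
  Seq3 vs Seq5: 7
  Seq4 vs Seq5: 9
The largest is 9 mismatches, between Seq4 and Seq5; p = 9/18 = 0.500.

0.500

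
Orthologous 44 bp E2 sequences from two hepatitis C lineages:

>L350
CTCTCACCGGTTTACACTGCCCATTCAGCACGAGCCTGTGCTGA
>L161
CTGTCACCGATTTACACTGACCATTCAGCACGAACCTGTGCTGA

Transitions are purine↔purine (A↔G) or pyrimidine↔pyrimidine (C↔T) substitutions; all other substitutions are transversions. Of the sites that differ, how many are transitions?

Mismatches occur at site 3 (C↔G, transversion), site 10 (G↔A, transition), site 20 (C↔A, transversion), site 34 (G↔A, transition).
Of the 4 differences, 2 transitions and 2 transversions, so the answer is 2.

2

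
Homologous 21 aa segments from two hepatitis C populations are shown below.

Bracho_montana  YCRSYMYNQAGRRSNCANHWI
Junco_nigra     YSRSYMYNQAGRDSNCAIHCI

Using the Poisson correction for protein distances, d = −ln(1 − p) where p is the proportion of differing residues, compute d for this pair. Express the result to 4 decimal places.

Differing sites — 2:C/S; 13:R/D; 18:N/I; 20:W/C.
p = 4/21 = 0.190476.
d = −ln(1 − 0.190476) = −ln(0.809524) = 0.2113.

0.2113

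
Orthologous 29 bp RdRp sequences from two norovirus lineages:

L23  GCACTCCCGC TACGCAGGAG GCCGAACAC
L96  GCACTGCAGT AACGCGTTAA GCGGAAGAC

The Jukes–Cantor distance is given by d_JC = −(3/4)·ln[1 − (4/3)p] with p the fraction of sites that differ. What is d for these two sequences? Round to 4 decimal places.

0.4618

Differing sites — 6:C/G; 8:C/A; 10:C/T; 11:T/A; 16:A/G; 17:G/T; 18:G/T; 20:G/A; 23:C/G; 27:C/G.
p = 10/29 = 0.344828.
d = −0.75 · ln(1 − (4/3)·0.344828) = −0.75 · ln(0.540229) = −0.75 · (-0.615762) = 0.4618.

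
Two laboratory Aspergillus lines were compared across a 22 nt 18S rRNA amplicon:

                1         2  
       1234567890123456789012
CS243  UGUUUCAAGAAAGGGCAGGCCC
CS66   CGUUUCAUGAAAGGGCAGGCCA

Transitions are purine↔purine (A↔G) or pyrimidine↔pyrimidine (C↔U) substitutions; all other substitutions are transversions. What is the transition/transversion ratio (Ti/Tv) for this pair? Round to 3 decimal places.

Mismatches occur at site 1 (U→C, transition), site 8 (A→U, transversion), site 22 (C→A, transversion).
Of the 3 differences, 1 transition and 2 transversions, so Ti/Tv = 1/2 = 0.500.

0.500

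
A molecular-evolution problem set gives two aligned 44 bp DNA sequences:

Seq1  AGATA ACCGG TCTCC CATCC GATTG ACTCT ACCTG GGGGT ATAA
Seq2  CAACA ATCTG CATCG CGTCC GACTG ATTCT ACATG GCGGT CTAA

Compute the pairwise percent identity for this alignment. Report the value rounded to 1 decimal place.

68.2%

Differing sites — 1:A/C; 2:G/A; 4:T/C; 7:C/T; 9:G/T; 11:T/C; 12:C/A; 15:C/G; 17:A/G; 23:T/C; 27:C/T; 33:C/A; 37:G/C; 41:A/C.
30 of the 44 sites match, so the percent identity is 30/44 × 100 = 68.2%.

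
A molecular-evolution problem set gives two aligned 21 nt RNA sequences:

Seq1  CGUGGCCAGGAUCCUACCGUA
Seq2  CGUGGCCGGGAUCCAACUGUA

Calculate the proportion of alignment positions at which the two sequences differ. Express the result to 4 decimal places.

The sequences differ at positions 8 (A/G), 15 (U/A), 18 (C/U).
There are 3 differences over 21 sites, so p = 3/21 = 0.1429.

0.1429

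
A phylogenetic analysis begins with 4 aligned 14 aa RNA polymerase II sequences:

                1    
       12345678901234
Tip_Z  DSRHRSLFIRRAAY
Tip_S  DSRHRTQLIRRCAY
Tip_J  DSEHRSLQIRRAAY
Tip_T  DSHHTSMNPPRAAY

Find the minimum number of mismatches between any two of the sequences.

Pairwise Hamming distances:
  Tip_Z vs Tip_S: 4
  Tip_Z vs Tip_J: 2
  Tip_Z vs Tip_T: 6
  Tip_S vs Tip_J: 5
  Tip_S vs Tip_T: 8
  Tip_J vs Tip_T: 6
The smallest is 2, between Tip_Z and Tip_J.

2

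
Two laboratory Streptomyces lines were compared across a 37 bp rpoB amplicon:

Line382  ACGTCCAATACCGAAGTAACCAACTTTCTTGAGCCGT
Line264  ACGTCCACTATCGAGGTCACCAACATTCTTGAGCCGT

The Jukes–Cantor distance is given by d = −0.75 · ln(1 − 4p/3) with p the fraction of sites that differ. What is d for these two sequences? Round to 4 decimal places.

0.1490

Differing sites — 8:A/C; 11:C/T; 15:A/G; 18:A/C; 25:T/A.
p = 5/37 = 0.135135.
d = −0.75 · ln(1 − (4/3)·0.135135) = −0.75 · ln(0.819820) = −0.75 · (-0.198670) = 0.1490.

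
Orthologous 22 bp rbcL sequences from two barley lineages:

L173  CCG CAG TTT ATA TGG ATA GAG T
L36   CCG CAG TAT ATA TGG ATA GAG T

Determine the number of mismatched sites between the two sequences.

A single mismatch occurs at site 8 (T/A).
That gives 1 mismatch out of 22 aligned sites, so the Hamming distance is 1.

1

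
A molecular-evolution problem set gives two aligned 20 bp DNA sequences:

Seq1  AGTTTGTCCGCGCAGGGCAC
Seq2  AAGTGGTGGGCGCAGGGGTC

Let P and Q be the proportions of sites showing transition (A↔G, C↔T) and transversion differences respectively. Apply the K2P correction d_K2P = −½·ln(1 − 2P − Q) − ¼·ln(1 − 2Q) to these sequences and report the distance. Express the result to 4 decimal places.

0.4845

Mismatches occur at site 2 (G→A, transition), site 3 (T→G, transversion), site 5 (T→G, transversion), site 8 (C→G, transversion), site 9 (C→G, transversion), site 18 (C→G, transversion), site 19 (A→T, transversion).
Of the 7 differences, 1 transition and 6 transversions over 20 sites: P = 1/20 = 0.050000, Q = 6/20 = 0.300000.
d = −0.5·ln(0.600000) − 0.25·ln(0.400000) = −0.5·(-0.510826) − 0.25·(-0.916291) = 0.4845.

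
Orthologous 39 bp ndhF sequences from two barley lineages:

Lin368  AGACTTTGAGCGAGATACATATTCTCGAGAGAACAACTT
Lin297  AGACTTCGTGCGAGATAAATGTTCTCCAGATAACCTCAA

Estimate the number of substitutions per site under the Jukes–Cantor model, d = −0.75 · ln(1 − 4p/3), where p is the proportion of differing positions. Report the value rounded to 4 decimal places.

Mismatches occur at site 7 (T→C), site 9 (A→T), site 18 (C→A), site 21 (A→G), site 27 (G→C), site 31 (G→T), site 35 (A→C), site 36 (A→T), site 38 (T→A), site 39 (T→A).
p = 10/39 = 0.256410.
d = −0.75 · ln(1 − (4/3)·0.256410) = −0.75 · ln(0.658120) = −0.75 · (-0.418368) = 0.3138.

0.3138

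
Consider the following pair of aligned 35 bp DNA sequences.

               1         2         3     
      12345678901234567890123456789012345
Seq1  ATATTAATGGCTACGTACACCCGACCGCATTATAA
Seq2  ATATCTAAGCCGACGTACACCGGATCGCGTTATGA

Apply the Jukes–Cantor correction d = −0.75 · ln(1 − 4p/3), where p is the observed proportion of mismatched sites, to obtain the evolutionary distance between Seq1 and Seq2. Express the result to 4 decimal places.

0.3149

Mismatches occur at site 5 (T→C), site 6 (A→T), site 8 (T→A), site 10 (G→C), site 12 (T→G), site 22 (C→G), site 25 (C→T), site 29 (A→G), site 34 (A→G).
p = 9/35 = 0.257143.
d = −0.75 · ln(1 − (4/3)·0.257143) = −0.75 · ln(0.657143) = −0.75 · (-0.419854) = 0.3149.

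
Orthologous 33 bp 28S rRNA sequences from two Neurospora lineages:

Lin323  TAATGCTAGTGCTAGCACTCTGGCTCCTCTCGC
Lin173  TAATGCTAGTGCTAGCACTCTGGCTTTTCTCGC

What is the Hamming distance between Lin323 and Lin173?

The sequences differ at positions 26 (C/T), 27 (C/T).
That gives 2 mismatches out of 33 aligned sites, so the Hamming distance is 2.

2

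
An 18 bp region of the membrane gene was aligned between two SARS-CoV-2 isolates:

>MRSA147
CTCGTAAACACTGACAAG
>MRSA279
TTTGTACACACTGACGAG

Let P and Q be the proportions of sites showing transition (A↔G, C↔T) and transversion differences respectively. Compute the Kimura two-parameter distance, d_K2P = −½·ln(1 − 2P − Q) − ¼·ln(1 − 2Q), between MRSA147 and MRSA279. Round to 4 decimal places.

0.2757

The sequences differ at positions 1 (C/T, transition), 3 (C/T, transition), 7 (A/C, transversion), 16 (A/G, transition).
Of the 4 differences, 3 transitions and 1 transversion over 18 sites: P = 3/18 = 0.166667, Q = 1/18 = 0.055556.
d = −0.5·ln(0.611110) − 0.25·ln(0.888888) = −0.5·(-0.492478) − 0.25·(-0.117784) = 0.2757.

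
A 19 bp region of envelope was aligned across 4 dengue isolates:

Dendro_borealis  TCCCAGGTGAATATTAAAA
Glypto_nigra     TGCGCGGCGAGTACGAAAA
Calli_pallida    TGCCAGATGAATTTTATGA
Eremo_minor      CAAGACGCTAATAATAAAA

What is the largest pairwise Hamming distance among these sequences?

12

Pairwise Hamming distances:
  Dendro_borealis vs Glypto_nigra: 7
  Dendro_borealis vs Calli_pallida: 5
  Dendro_borealis vs Eremo_minor: 8
  Glypto_nigra vs Calli_pallida: 10
  Glypto_nigra vs Eremo_minor: 9
  Calli_pallida vs Eremo_minor: 12
The largest is 12, between Calli_pallida and Eremo_minor.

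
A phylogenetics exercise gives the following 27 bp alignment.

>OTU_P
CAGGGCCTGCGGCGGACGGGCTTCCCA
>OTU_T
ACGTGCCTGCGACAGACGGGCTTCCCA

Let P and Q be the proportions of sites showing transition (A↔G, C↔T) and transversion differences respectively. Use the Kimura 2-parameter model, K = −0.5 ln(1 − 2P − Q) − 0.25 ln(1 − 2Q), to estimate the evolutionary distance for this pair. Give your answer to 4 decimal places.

The sequences differ at positions 1 (C/A, transversion), 2 (A/C, transversion), 4 (G/T, transversion), 12 (G/A, transition), 14 (G/A, transition).
Of the 5 differences, 2 transitions and 3 transversions over 27 sites: P = 2/27 = 0.074074, Q = 3/27 = 0.111111.
d = −0.5·ln(0.740741) − 0.25·ln(0.777778) = −0.5·(-0.300104) − 0.25·(-0.251314) = 0.2129.

0.2129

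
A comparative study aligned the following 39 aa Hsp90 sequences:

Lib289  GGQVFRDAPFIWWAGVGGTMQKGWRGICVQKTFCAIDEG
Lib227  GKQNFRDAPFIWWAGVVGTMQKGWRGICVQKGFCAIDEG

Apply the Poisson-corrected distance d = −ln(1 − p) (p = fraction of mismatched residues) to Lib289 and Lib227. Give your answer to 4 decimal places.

0.1082

The sequences differ at positions 2 (G/K), 4 (V/N), 17 (G/V), 32 (T/G).
p = 4/39 = 0.102564.
d = −ln(1 − 0.102564) = −ln(0.897436) = 0.1082.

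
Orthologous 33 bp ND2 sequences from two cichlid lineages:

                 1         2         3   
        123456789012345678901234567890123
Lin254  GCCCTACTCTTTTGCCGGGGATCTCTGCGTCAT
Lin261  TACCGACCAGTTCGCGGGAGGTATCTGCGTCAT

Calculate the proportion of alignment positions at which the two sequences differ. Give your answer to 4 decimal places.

0.3333

Mismatches occur at site 1 (G→T), site 2 (C→A), site 5 (T→G), site 8 (T→C), site 9 (C→A), site 10 (T→G), site 13 (T→C), site 16 (C→G), site 19 (G→A), site 21 (A→G), site 23 (C→A).
There are 11 differences over 33 sites, so p = 11/33 = 0.3333.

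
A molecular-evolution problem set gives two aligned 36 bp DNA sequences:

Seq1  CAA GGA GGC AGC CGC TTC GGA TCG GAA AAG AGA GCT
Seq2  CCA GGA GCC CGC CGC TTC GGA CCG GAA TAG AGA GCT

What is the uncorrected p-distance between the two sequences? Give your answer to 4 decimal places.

The sequences differ at positions 2 (A/C), 8 (G/C), 10 (A/C), 22 (T/C), 28 (A/T).
There are 5 differences over 36 sites, so p = 5/36 = 0.1389.

0.1389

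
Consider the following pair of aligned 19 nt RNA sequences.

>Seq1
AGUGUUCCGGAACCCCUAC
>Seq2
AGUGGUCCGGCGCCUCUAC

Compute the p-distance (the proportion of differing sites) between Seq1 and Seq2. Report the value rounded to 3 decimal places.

Differing sites — 5:U/G; 11:A/C; 12:A/G; 15:C/U.
There are 4 differences over 19 sites, so p = 4/19 = 0.211.

0.211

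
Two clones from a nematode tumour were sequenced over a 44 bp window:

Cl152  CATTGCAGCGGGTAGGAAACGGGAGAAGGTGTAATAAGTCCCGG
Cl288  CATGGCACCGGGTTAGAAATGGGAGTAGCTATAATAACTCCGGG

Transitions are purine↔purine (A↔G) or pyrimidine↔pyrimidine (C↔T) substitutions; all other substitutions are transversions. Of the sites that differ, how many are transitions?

Differing sites — 4:T/G (Tv); 8:G/C (Tv); 14:A/T (Tv); 15:G/A (Ti); 20:C/T (Ti); 26:A/T (Tv); 29:G/C (Tv); 31:G/A (Ti); 38:G/C (Tv); 42:C/G (Tv).
Of the 10 differences, 3 transitions and 7 transversions, so the answer is 3.

3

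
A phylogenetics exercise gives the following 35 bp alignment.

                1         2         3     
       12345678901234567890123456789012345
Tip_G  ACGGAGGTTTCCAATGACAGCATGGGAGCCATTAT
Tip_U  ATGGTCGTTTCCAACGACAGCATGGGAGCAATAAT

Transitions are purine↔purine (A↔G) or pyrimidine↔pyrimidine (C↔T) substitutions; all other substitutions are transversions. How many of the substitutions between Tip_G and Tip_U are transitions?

The sequences differ at positions 2 (C/T, transition), 5 (A/T, transversion), 6 (G/C, transversion), 15 (T/C, transition), 30 (C/A, transversion), 33 (T/A, transversion).
Of the 6 differences, 2 transitions and 4 transversions, so the answer is 2.

2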